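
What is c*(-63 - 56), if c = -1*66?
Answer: 7854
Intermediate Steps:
c = -66
c*(-63 - 56) = -66*(-63 - 56) = -66*(-119) = 7854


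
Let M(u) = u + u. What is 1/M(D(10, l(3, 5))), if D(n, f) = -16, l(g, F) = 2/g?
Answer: -1/32 ≈ -0.031250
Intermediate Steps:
M(u) = 2*u
1/M(D(10, l(3, 5))) = 1/(2*(-16)) = 1/(-32) = -1/32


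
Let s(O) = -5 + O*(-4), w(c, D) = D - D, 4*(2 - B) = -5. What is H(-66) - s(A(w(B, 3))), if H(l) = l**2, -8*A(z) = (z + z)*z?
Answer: 4361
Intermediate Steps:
B = 13/4 (B = 2 - 1/4*(-5) = 2 + 5/4 = 13/4 ≈ 3.2500)
w(c, D) = 0
A(z) = -z**2/4 (A(z) = -(z + z)*z/8 = -2*z*z/8 = -z**2/4)
s(O) = -5 - 4*O
H(-66) - s(A(w(B, 3))) = (-66)**2 - (-5 - (-1)*0**2) = 4356 - (-5 - (-1)*0) = 4356 - (-5 - 4*0) = 4356 - (-5 + 0) = 4356 - 1*(-5) = 4356 + 5 = 4361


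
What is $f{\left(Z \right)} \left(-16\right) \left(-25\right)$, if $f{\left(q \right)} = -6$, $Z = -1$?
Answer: $-2400$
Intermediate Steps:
$f{\left(Z \right)} \left(-16\right) \left(-25\right) = \left(-6\right) \left(-16\right) \left(-25\right) = 96 \left(-25\right) = -2400$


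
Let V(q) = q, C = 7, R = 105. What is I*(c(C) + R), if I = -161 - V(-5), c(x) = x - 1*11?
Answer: -15756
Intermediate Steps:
c(x) = -11 + x (c(x) = x - 11 = -11 + x)
I = -156 (I = -161 - 1*(-5) = -161 + 5 = -156)
I*(c(C) + R) = -156*((-11 + 7) + 105) = -156*(-4 + 105) = -156*101 = -15756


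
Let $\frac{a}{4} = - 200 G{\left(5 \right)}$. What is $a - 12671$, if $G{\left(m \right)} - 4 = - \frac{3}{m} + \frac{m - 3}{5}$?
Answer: $-15711$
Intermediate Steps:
$G{\left(m \right)} = \frac{17}{5} - \frac{3}{m} + \frac{m}{5}$ ($G{\left(m \right)} = 4 + \left(- \frac{3}{m} + \frac{m - 3}{5}\right) = 4 + \left(- \frac{3}{m} + \left(-3 + m\right) \frac{1}{5}\right) = 4 - \left(\frac{3}{5} + \frac{3}{m} - \frac{m}{5}\right) = \frac{17}{5} - \frac{3}{m} + \frac{m}{5}$)
$a = -3040$ ($a = 4 \left(- 200 \frac{-15 + 5 \left(17 + 5\right)}{5 \cdot 5}\right) = 4 \left(- 200 \cdot \frac{1}{5} \cdot \frac{1}{5} \left(-15 + 5 \cdot 22\right)\right) = 4 \left(- 200 \cdot \frac{1}{5} \cdot \frac{1}{5} \left(-15 + 110\right)\right) = 4 \left(- 200 \cdot \frac{1}{5} \cdot \frac{1}{5} \cdot 95\right) = 4 \left(\left(-200\right) \frac{19}{5}\right) = 4 \left(-760\right) = -3040$)
$a - 12671 = -3040 - 12671 = -15711$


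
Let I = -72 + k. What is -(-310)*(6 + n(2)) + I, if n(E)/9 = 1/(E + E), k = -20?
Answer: 4931/2 ≈ 2465.5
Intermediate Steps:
n(E) = 9/(2*E) (n(E) = 9/(E + E) = 9/((2*E)) = 9*(1/(2*E)) = 9/(2*E))
I = -92 (I = -72 - 20 = -92)
-(-310)*(6 + n(2)) + I = -(-310)*(6 + (9/2)/2) - 92 = -(-310)*(6 + (9/2)*(½)) - 92 = -(-310)*(6 + 9/4) - 92 = -(-310)*33/4 - 92 = -62*(-165/4) - 92 = 5115/2 - 92 = 4931/2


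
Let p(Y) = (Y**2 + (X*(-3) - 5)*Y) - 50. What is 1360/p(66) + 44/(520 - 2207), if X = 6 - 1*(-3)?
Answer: 1098892/1850639 ≈ 0.59379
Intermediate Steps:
X = 9 (X = 6 + 3 = 9)
p(Y) = -50 + Y**2 - 32*Y (p(Y) = (Y**2 + (9*(-3) - 5)*Y) - 50 = (Y**2 + (-27 - 5)*Y) - 50 = (Y**2 - 32*Y) - 50 = -50 + Y**2 - 32*Y)
1360/p(66) + 44/(520 - 2207) = 1360/(-50 + 66**2 - 32*66) + 44/(520 - 2207) = 1360/(-50 + 4356 - 2112) + 44/(-1687) = 1360/2194 + 44*(-1/1687) = 1360*(1/2194) - 44/1687 = 680/1097 - 44/1687 = 1098892/1850639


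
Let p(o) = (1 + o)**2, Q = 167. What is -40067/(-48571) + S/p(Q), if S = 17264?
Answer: 123086297/85679244 ≈ 1.4366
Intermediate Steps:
-40067/(-48571) + S/p(Q) = -40067/(-48571) + 17264/((1 + 167)**2) = -40067*(-1/48571) + 17264/(168**2) = 40067/48571 + 17264/28224 = 40067/48571 + 17264*(1/28224) = 40067/48571 + 1079/1764 = 123086297/85679244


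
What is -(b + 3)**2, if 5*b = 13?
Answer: -784/25 ≈ -31.360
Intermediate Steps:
b = 13/5 (b = (1/5)*13 = 13/5 ≈ 2.6000)
-(b + 3)**2 = -(13/5 + 3)**2 = -(28/5)**2 = -1*784/25 = -784/25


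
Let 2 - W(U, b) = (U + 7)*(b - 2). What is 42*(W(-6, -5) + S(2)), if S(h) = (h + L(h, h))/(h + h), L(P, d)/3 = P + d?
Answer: 525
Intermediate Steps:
L(P, d) = 3*P + 3*d (L(P, d) = 3*(P + d) = 3*P + 3*d)
S(h) = 7/2 (S(h) = (h + (3*h + 3*h))/(h + h) = (h + 6*h)/((2*h)) = (7*h)*(1/(2*h)) = 7/2)
W(U, b) = 2 - (-2 + b)*(7 + U) (W(U, b) = 2 - (U + 7)*(b - 2) = 2 - (7 + U)*(-2 + b) = 2 - (-2 + b)*(7 + U))
42*(W(-6, -5) + S(2)) = 42*((16 - 7*(-5) + 2*(-6) - 1*(-6)*(-5)) + 7/2) = 42*((16 + 35 - 12 - 30) + 7/2) = 42*(9 + 7/2) = 42*(25/2) = 525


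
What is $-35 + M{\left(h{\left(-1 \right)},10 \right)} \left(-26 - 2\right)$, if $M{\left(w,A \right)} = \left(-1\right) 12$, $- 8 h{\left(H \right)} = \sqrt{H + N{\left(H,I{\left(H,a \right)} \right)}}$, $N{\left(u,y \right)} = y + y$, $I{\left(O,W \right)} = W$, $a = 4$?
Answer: $301$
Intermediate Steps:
$N{\left(u,y \right)} = 2 y$
$h{\left(H \right)} = - \frac{\sqrt{8 + H}}{8}$ ($h{\left(H \right)} = - \frac{\sqrt{H + 2 \cdot 4}}{8} = - \frac{\sqrt{H + 8}}{8} = - \frac{\sqrt{8 + H}}{8}$)
$M{\left(w,A \right)} = -12$
$-35 + M{\left(h{\left(-1 \right)},10 \right)} \left(-26 - 2\right) = -35 - 12 \left(-26 - 2\right) = -35 - -336 = -35 + 336 = 301$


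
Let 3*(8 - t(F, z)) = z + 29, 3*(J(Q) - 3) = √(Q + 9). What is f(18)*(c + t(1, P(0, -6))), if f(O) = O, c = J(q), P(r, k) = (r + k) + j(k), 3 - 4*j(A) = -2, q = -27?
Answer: 105/2 + 18*I*√2 ≈ 52.5 + 25.456*I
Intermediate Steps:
j(A) = 5/4 (j(A) = ¾ - ¼*(-2) = ¾ + ½ = 5/4)
P(r, k) = 5/4 + k + r (P(r, k) = (r + k) + 5/4 = (k + r) + 5/4 = 5/4 + k + r)
J(Q) = 3 + √(9 + Q)/3 (J(Q) = 3 + √(Q + 9)/3 = 3 + √(9 + Q)/3)
t(F, z) = -5/3 - z/3 (t(F, z) = 8 - (z + 29)/3 = 8 - (29 + z)/3 = 8 + (-29/3 - z/3) = -5/3 - z/3)
c = 3 + I*√2 (c = 3 + √(9 - 27)/3 = 3 + √(-18)/3 = 3 + (3*I*√2)/3 = 3 + I*√2 ≈ 3.0 + 1.4142*I)
f(18)*(c + t(1, P(0, -6))) = 18*((3 + I*√2) + (-5/3 - (5/4 - 6 + 0)/3)) = 18*((3 + I*√2) + (-5/3 - ⅓*(-19/4))) = 18*((3 + I*√2) + (-5/3 + 19/12)) = 18*((3 + I*√2) - 1/12) = 18*(35/12 + I*√2) = 105/2 + 18*I*√2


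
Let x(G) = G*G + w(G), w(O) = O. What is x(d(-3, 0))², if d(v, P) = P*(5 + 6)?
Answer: 0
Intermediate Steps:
d(v, P) = 11*P (d(v, P) = P*11 = 11*P)
x(G) = G + G² (x(G) = G*G + G = G² + G = G + G²)
x(d(-3, 0))² = ((11*0)*(1 + 11*0))² = (0*(1 + 0))² = (0*1)² = 0² = 0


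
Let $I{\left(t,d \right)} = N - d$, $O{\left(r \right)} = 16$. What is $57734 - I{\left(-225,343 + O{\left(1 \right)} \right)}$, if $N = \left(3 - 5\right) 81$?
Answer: $58255$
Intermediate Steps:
$N = -162$ ($N = \left(-2\right) 81 = -162$)
$I{\left(t,d \right)} = -162 - d$
$57734 - I{\left(-225,343 + O{\left(1 \right)} \right)} = 57734 - \left(-162 - \left(343 + 16\right)\right) = 57734 - \left(-162 - 359\right) = 57734 - -521 = 57734 + 521 = 58255$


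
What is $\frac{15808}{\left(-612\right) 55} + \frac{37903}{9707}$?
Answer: $\frac{16505393}{4804965} \approx 3.4351$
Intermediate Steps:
$\frac{15808}{\left(-612\right) 55} + \frac{37903}{9707} = \frac{15808}{-33660} + 37903 \cdot \frac{1}{9707} = 15808 \left(- \frac{1}{33660}\right) + \frac{37903}{9707} = - \frac{3952}{8415} + \frac{37903}{9707} = \frac{16505393}{4804965}$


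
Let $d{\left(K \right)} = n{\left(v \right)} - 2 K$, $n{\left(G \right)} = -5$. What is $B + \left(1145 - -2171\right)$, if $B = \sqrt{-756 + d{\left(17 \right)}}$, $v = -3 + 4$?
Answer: $3316 + i \sqrt{795} \approx 3316.0 + 28.196 i$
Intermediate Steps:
$v = 1$
$d{\left(K \right)} = -5 - 2 K$
$B = i \sqrt{795}$ ($B = \sqrt{-756 - 39} = \sqrt{-795} = i \sqrt{795} \approx 28.196 i$)
$B + \left(1145 - -2171\right) = i \sqrt{795} + \left(1145 - -2171\right) = i \sqrt{795} + \left(1145 + 2171\right) = i \sqrt{795} + 3316 = 3316 + i \sqrt{795}$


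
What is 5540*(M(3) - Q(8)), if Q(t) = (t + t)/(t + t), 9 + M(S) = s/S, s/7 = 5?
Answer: 27700/3 ≈ 9233.3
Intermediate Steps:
s = 35 (s = 7*5 = 35)
M(S) = -9 + 35/S
Q(t) = 1 (Q(t) = (2*t)/((2*t)) = (2*t)*(1/(2*t)) = 1)
5540*(M(3) - Q(8)) = 5540*((-9 + 35/3) - 1*1) = 5540*((-9 + 35*(⅓)) - 1) = 5540*((-9 + 35/3) - 1) = 5540*(8/3 - 1) = 5540*(5/3) = 27700/3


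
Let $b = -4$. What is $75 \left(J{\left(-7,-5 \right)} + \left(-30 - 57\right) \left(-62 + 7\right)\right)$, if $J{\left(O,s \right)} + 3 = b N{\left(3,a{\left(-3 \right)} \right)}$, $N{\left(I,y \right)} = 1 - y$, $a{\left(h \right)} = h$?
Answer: $357450$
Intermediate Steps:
$J{\left(O,s \right)} = -19$ ($J{\left(O,s \right)} = -3 - 4 \left(1 - -3\right) = -3 - 4 \left(1 + 3\right) = -3 - 16 = -19$)
$75 \left(J{\left(-7,-5 \right)} + \left(-30 - 57\right) \left(-62 + 7\right)\right) = 75 \left(-19 + \left(-30 - 57\right) \left(-62 + 7\right)\right) = 75 \left(-19 - -4785\right) = 75 \left(-19 + 4785\right) = 75 \cdot 4766 = 357450$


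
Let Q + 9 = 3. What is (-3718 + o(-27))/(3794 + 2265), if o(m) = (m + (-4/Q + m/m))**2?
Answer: -27686/54531 ≈ -0.50771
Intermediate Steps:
Q = -6 (Q = -9 + 3 = -6)
o(m) = (5/3 + m)**2 (o(m) = (m + (-4/(-6) + m/m))**2 = (m + (-4*(-1/6) + 1))**2 = (m + (2/3 + 1))**2 = (m + 5/3)**2 = (5/3 + m)**2)
(-3718 + o(-27))/(3794 + 2265) = (-3718 + (5 + 3*(-27))**2/9)/(3794 + 2265) = (-3718 + (5 - 81)**2/9)/6059 = (-3718 + (1/9)*(-76)**2)*(1/6059) = (-3718 + (1/9)*5776)*(1/6059) = (-3718 + 5776/9)*(1/6059) = -27686/9*1/6059 = -27686/54531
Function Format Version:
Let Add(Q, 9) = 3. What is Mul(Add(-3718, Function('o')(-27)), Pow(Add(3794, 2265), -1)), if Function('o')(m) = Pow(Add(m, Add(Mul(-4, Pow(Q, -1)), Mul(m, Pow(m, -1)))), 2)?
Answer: Rational(-27686, 54531) ≈ -0.50771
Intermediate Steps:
Q = -6 (Q = Add(-9, 3) = -6)
Function('o')(m) = Pow(Add(Rational(5, 3), m), 2) (Function('o')(m) = Pow(Add(m, Add(Mul(-4, Pow(-6, -1)), Mul(m, Pow(m, -1)))), 2) = Pow(Add(m, Add(Mul(-4, Rational(-1, 6)), 1)), 2) = Pow(Add(m, Add(Rational(2, 3), 1)), 2) = Pow(Add(m, Rational(5, 3)), 2) = Pow(Add(Rational(5, 3), m), 2))
Mul(Add(-3718, Function('o')(-27)), Pow(Add(3794, 2265), -1)) = Mul(Add(-3718, Mul(Rational(1, 9), Pow(Add(5, Mul(3, -27)), 2))), Pow(Add(3794, 2265), -1)) = Mul(Add(-3718, Mul(Rational(1, 9), Pow(Add(5, -81), 2))), Pow(6059, -1)) = Mul(Add(-3718, Mul(Rational(1, 9), Pow(-76, 2))), Rational(1, 6059)) = Mul(Add(-3718, Mul(Rational(1, 9), 5776)), Rational(1, 6059)) = Mul(Add(-3718, Rational(5776, 9)), Rational(1, 6059)) = Mul(Rational(-27686, 9), Rational(1, 6059)) = Rational(-27686, 54531)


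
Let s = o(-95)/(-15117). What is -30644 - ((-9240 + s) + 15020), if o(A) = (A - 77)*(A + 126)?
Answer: -550626940/15117 ≈ -36424.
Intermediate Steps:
o(A) = (-77 + A)*(126 + A)
s = 5332/15117 (s = (-9702 + (-95)**2 + 49*(-95))/(-15117) = (-9702 + 9025 - 4655)*(-1/15117) = -5332*(-1/15117) = 5332/15117 ≈ 0.35272)
-30644 - ((-9240 + s) + 15020) = -30644 - ((-9240 + 5332/15117) + 15020) = -30644 - (-139675748/15117 + 15020) = -30644 - 1*87381592/15117 = -30644 - 87381592/15117 = -550626940/15117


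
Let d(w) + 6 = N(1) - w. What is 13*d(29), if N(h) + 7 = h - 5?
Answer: -598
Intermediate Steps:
N(h) = -12 + h (N(h) = -7 + (h - 5) = -7 + (-5 + h) = -12 + h)
d(w) = -17 - w (d(w) = -6 + ((-12 + 1) - w) = -6 + (-11 - w) = -17 - w)
13*d(29) = 13*(-17 - 1*29) = 13*(-17 - 29) = 13*(-46) = -598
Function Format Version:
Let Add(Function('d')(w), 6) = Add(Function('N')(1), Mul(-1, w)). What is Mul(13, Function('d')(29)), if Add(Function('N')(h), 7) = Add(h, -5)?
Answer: -598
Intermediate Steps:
Function('N')(h) = Add(-12, h) (Function('N')(h) = Add(-7, Add(h, -5)) = Add(-7, Add(-5, h)) = Add(-12, h))
Function('d')(w) = Add(-17, Mul(-1, w)) (Function('d')(w) = Add(-6, Add(Add(-12, 1), Mul(-1, w))) = Add(-6, Add(-11, Mul(-1, w))) = Add(-17, Mul(-1, w)))
Mul(13, Function('d')(29)) = Mul(13, Add(-17, Mul(-1, 29))) = Mul(13, Add(-17, -29)) = Mul(13, -46) = -598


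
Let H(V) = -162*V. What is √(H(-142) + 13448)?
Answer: 2*√9113 ≈ 190.92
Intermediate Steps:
√(H(-142) + 13448) = √(-162*(-142) + 13448) = √(23004 + 13448) = √36452 = 2*√9113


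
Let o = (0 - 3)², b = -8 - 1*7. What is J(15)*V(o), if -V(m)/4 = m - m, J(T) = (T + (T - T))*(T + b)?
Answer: 0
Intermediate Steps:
b = -15 (b = -8 - 7 = -15)
J(T) = T*(-15 + T) (J(T) = (T + (T - T))*(T - 15) = (T + 0)*(-15 + T) = T*(-15 + T))
o = 9 (o = (-3)² = 9)
V(m) = 0 (V(m) = -4*(m - m) = -4*0 = 0)
J(15)*V(o) = (15*(-15 + 15))*0 = (15*0)*0 = 0*0 = 0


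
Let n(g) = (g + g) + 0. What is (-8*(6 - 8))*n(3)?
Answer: 96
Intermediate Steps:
n(g) = 2*g (n(g) = 2*g + 0 = 2*g)
(-8*(6 - 8))*n(3) = (-8*(6 - 8))*(2*3) = -8*(-2)*6 = 16*6 = 96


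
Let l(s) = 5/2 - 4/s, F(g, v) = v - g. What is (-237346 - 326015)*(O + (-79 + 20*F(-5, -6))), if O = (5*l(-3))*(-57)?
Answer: 1342489263/2 ≈ 6.7124e+8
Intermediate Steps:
l(s) = 5/2 - 4/s (l(s) = 5*(½) - 4/s = 5/2 - 4/s)
O = -2185/2 (O = (5*(5/2 - 4/(-3)))*(-57) = (5*(5/2 - 4*(-⅓)))*(-57) = (5*(5/2 + 4/3))*(-57) = (5*(23/6))*(-57) = (115/6)*(-57) = -2185/2 ≈ -1092.5)
(-237346 - 326015)*(O + (-79 + 20*F(-5, -6))) = (-237346 - 326015)*(-2185/2 + (-79 + 20*(-6 - 1*(-5)))) = -563361*(-2185/2 + (-79 + 20*(-6 + 5))) = -563361*(-2185/2 + (-79 + 20*(-1))) = -563361*(-2185/2 + (-79 - 20)) = -563361*(-2185/2 - 99) = -563361*(-2383/2) = 1342489263/2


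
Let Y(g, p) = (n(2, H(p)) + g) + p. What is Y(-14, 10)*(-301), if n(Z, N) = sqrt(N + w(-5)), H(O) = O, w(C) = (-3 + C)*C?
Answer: 1204 - 1505*sqrt(2) ≈ -924.39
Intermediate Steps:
w(C) = C*(-3 + C)
n(Z, N) = sqrt(40 + N) (n(Z, N) = sqrt(N - 5*(-3 - 5)) = sqrt(N - 5*(-8)) = sqrt(N + 40) = sqrt(40 + N))
Y(g, p) = g + p + sqrt(40 + p) (Y(g, p) = (sqrt(40 + p) + g) + p = (g + sqrt(40 + p)) + p = g + p + sqrt(40 + p))
Y(-14, 10)*(-301) = (-14 + 10 + sqrt(40 + 10))*(-301) = (-14 + 10 + sqrt(50))*(-301) = (-14 + 10 + 5*sqrt(2))*(-301) = (-4 + 5*sqrt(2))*(-301) = 1204 - 1505*sqrt(2)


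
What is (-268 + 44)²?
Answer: 50176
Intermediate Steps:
(-268 + 44)² = (-224)² = 50176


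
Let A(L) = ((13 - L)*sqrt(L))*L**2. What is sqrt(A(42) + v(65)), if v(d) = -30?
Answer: sqrt(-30 - 51156*sqrt(42)) ≈ 575.81*I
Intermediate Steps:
A(L) = L**(5/2)*(13 - L) (A(L) = (sqrt(L)*(13 - L))*L**2 = L**(5/2)*(13 - L))
sqrt(A(42) + v(65)) = sqrt(42**(5/2)*(13 - 1*42) - 30) = sqrt((1764*sqrt(42))*(13 - 42) - 30) = sqrt((1764*sqrt(42))*(-29) - 30) = sqrt(-51156*sqrt(42) - 30) = sqrt(-30 - 51156*sqrt(42))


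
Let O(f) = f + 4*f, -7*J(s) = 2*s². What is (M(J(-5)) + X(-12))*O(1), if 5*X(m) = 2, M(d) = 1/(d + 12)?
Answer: 103/34 ≈ 3.0294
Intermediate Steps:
J(s) = -2*s²/7
M(d) = 1/(12 + d)
O(f) = 5*f
X(m) = ⅖ (X(m) = (⅕)*2 = ⅖)
(M(J(-5)) + X(-12))*O(1) = (1/(12 - 2/7*(-5)²) + ⅖)*(5*1) = (1/(12 - 2/7*25) + ⅖)*5 = (1/(12 - 50/7) + ⅖)*5 = (1/(34/7) + ⅖)*5 = (7/34 + ⅖)*5 = (103/170)*5 = 103/34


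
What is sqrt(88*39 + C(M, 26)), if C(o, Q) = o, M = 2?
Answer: sqrt(3434) ≈ 58.600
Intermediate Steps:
sqrt(88*39 + C(M, 26)) = sqrt(88*39 + 2) = sqrt(3432 + 2) = sqrt(3434)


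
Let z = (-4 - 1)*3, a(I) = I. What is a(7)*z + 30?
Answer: -75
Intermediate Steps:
z = -15 (z = -5*3 = -15)
a(7)*z + 30 = 7*(-15) + 30 = -105 + 30 = -75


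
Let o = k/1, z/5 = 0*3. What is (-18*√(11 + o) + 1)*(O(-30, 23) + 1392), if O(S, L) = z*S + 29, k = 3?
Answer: 1421 - 25578*√14 ≈ -94283.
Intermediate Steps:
z = 0 (z = 5*(0*3) = 5*0 = 0)
o = 3 (o = 3/1 = 3*1 = 3)
O(S, L) = 29 (O(S, L) = 0*S + 29 = 0 + 29 = 29)
(-18*√(11 + o) + 1)*(O(-30, 23) + 1392) = (-18*√(11 + 3) + 1)*(29 + 1392) = (-18*√14 + 1)*1421 = (1 - 18*√14)*1421 = 1421 - 25578*√14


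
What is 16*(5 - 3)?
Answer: 32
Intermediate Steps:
16*(5 - 3) = 16*2 = 32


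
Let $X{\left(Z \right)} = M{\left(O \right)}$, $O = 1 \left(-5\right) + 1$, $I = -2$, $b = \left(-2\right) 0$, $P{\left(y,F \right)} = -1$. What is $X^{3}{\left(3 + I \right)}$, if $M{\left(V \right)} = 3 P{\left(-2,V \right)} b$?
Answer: $0$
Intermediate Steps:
$b = 0$
$O = -4$ ($O = -5 + 1 = -4$)
$M{\left(V \right)} = 0$ ($M{\left(V \right)} = 3 \left(-1\right) 0 = \left(-3\right) 0 = 0$)
$X{\left(Z \right)} = 0$
$X^{3}{\left(3 + I \right)} = 0^{3} = 0$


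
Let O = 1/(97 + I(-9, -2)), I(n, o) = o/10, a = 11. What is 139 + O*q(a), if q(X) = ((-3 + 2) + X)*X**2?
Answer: 303/2 ≈ 151.50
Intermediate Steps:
I(n, o) = o/10 (I(n, o) = o*(1/10) = o/10)
q(X) = X**2*(-1 + X) (q(X) = (-1 + X)*X**2 = X**2*(-1 + X))
O = 5/484 (O = 1/(97 + (1/10)*(-2)) = 1/(97 - 1/5) = 1/(484/5) = 5/484 ≈ 0.010331)
139 + O*q(a) = 139 + 5*(11**2*(-1 + 11))/484 = 139 + 5*(121*10)/484 = 139 + (5/484)*1210 = 139 + 25/2 = 303/2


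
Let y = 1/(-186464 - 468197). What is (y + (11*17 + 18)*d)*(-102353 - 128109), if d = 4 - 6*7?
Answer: 1175312225776242/654661 ≈ 1.7953e+9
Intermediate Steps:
y = -1/654661 (y = 1/(-654661) = -1/654661 ≈ -1.5275e-6)
d = -38 (d = 4 - 42 = -38)
(y + (11*17 + 18)*d)*(-102353 - 128109) = (-1/654661 + (11*17 + 18)*(-38))*(-102353 - 128109) = (-1/654661 + (187 + 18)*(-38))*(-230462) = (-1/654661 + 205*(-38))*(-230462) = (-1/654661 - 7790)*(-230462) = -5099809191/654661*(-230462) = 1175312225776242/654661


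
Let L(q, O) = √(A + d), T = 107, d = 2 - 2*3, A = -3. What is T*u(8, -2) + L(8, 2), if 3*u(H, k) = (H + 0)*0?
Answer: I*√7 ≈ 2.6458*I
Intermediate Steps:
d = -4 (d = 2 - 6 = -4)
u(H, k) = 0 (u(H, k) = ((H + 0)*0)/3 = (H*0)/3 = (⅓)*0 = 0)
L(q, O) = I*√7 (L(q, O) = √(-3 - 4) = √(-7) = I*√7)
T*u(8, -2) + L(8, 2) = 107*0 + I*√7 = 0 + I*√7 = I*√7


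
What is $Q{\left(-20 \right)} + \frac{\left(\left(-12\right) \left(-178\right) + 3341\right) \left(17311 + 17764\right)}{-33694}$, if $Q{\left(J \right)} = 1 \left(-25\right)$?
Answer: $- \frac{192948125}{33694} \approx -5726.5$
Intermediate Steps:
$Q{\left(J \right)} = -25$
$Q{\left(-20 \right)} + \frac{\left(\left(-12\right) \left(-178\right) + 3341\right) \left(17311 + 17764\right)}{-33694} = -25 + \frac{\left(\left(-12\right) \left(-178\right) + 3341\right) \left(17311 + 17764\right)}{-33694} = -25 + \left(2136 + 3341\right) 35075 \left(- \frac{1}{33694}\right) = -25 + 5477 \cdot 35075 \left(- \frac{1}{33694}\right) = -25 + 192105775 \left(- \frac{1}{33694}\right) = -25 - \frac{192105775}{33694} = - \frac{192948125}{33694}$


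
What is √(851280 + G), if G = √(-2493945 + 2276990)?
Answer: √(851280 + I*√216955) ≈ 922.65 + 0.252*I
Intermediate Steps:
G = I*√216955 (G = √(-216955) = I*√216955 ≈ 465.78*I)
√(851280 + G) = √(851280 + I*√216955)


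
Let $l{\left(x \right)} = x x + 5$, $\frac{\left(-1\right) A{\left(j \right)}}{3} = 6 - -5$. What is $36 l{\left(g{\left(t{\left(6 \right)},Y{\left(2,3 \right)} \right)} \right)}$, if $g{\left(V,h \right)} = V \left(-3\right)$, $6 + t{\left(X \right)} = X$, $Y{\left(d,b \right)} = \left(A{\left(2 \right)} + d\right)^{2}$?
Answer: $180$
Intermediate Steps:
$A{\left(j \right)} = -33$ ($A{\left(j \right)} = - 3 \left(6 - -5\right) = - 3 \left(6 + 5\right) = \left(-3\right) 11 = -33$)
$Y{\left(d,b \right)} = \left(-33 + d\right)^{2}$
$t{\left(X \right)} = -6 + X$
$g{\left(V,h \right)} = - 3 V$
$l{\left(x \right)} = 5 + x^{2}$ ($l{\left(x \right)} = x^{2} + 5 = 5 + x^{2}$)
$36 l{\left(g{\left(t{\left(6 \right)},Y{\left(2,3 \right)} \right)} \right)} = 36 \left(5 + \left(- 3 \left(-6 + 6\right)\right)^{2}\right) = 36 \left(5 + \left(\left(-3\right) 0\right)^{2}\right) = 36 \left(5 + 0^{2}\right) = 36 \left(5 + 0\right) = 36 \cdot 5 = 180$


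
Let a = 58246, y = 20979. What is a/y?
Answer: 58246/20979 ≈ 2.7764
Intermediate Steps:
a/y = 58246/20979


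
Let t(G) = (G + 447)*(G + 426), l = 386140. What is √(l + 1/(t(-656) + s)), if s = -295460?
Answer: 3*√2625829747116290/247390 ≈ 621.40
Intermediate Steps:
t(G) = (426 + G)*(447 + G) (t(G) = (447 + G)*(426 + G) = (426 + G)*(447 + G))
√(l + 1/(t(-656) + s)) = √(386140 + 1/((190422 + (-656)² + 873*(-656)) - 295460)) = √(386140 + 1/((190422 + 430336 - 572688) - 295460)) = √(386140 + 1/(48070 - 295460)) = √(386140 + 1/(-247390)) = √(386140 - 1/247390) = √(95527174599/247390) = 3*√2625829747116290/247390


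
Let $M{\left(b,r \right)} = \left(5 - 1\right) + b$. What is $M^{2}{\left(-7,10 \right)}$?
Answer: $9$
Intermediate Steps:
$M{\left(b,r \right)} = 4 + b$
$M^{2}{\left(-7,10 \right)} = \left(4 - 7\right)^{2} = \left(-3\right)^{2} = 9$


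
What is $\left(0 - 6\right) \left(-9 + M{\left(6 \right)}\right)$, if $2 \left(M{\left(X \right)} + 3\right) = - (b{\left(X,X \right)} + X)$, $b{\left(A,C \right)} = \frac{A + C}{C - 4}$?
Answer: $108$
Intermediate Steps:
$b{\left(A,C \right)} = \frac{A + C}{-4 + C}$
$M{\left(X \right)} = -3 - \frac{X}{2} - \frac{X}{-4 + X}$ ($M{\left(X \right)} = -3 + \frac{\left(-1\right) \left(\frac{X + X}{-4 + X} + X\right)}{2} = -3 + \frac{\left(-1\right) \left(\frac{2 X}{-4 + X} + X\right)}{2} = -3 + \frac{\left(-1\right) \left(X + \frac{2 X}{-4 + X}\right)}{2} = -3 + \frac{- X - \frac{2 X}{-4 + X}}{2} = -3 - \left(\frac{X}{2} + \frac{X}{-4 + X}\right) = -3 - \frac{X}{2} - \frac{X}{-4 + X}$)
$\left(0 - 6\right) \left(-9 + M{\left(6 \right)}\right) = \left(0 - 6\right) \left(-9 + \frac{24 - 6^{2} - 24}{2 \left(-4 + 6\right)}\right) = - 6 \left(-9 + \frac{24 - 36 - 24}{2 \cdot 2}\right) = - 6 \left(-9 + \frac{1}{2} \cdot \frac{1}{2} \left(24 - 36 - 24\right)\right) = - 6 \left(-9 + \frac{1}{2} \cdot \frac{1}{2} \left(-36\right)\right) = - 6 \left(-9 - 9\right) = \left(-6\right) \left(-18\right) = 108$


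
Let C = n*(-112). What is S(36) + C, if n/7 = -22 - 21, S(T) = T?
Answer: 33748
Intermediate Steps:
n = -301 (n = 7*(-22 - 21) = 7*(-43) = -301)
C = 33712 (C = -301*(-112) = 33712)
S(36) + C = 36 + 33712 = 33748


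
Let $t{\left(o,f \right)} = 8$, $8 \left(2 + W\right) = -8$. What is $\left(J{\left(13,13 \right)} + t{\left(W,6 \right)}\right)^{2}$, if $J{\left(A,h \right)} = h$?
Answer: $441$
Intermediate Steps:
$W = -3$ ($W = -2 + \frac{1}{8} \left(-8\right) = -2 - 1 = -3$)
$\left(J{\left(13,13 \right)} + t{\left(W,6 \right)}\right)^{2} = \left(13 + 8\right)^{2} = 21^{2} = 441$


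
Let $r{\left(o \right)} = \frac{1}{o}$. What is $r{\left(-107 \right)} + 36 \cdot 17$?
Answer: $\frac{65483}{107} \approx 611.99$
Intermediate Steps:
$r{\left(-107 \right)} + 36 \cdot 17 = \frac{1}{-107} + 36 \cdot 17 = - \frac{1}{107} + 612 = \frac{65483}{107}$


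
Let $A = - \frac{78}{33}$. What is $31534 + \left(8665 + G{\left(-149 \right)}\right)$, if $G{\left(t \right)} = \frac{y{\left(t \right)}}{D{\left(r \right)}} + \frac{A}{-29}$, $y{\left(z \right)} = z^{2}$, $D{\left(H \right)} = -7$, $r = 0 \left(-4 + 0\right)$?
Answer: $\frac{82682430}{2233} \approx 37028.0$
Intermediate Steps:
$r = 0$ ($r = 0 \left(-4\right) = 0$)
$A = - \frac{26}{11}$ ($A = \left(-78\right) \frac{1}{33} = - \frac{26}{11} \approx -2.3636$)
$G{\left(t \right)} = \frac{26}{319} - \frac{t^{2}}{7}$ ($G{\left(t \right)} = \frac{t^{2}}{-7} - \frac{26}{11 \left(-29\right)} = t^{2} \left(- \frac{1}{7}\right) - - \frac{26}{319} = - \frac{t^{2}}{7} + \frac{26}{319} = \frac{26}{319} - \frac{t^{2}}{7}$)
$31534 + \left(8665 + G{\left(-149 \right)}\right) = 31534 + \left(8665 + \left(\frac{26}{319} - \frac{\left(-149\right)^{2}}{7}\right)\right) = 31534 + \left(8665 + \left(\frac{26}{319} - \frac{22201}{7}\right)\right) = 31534 + \left(8665 - \frac{7081937}{2233}\right) = 31534 + \frac{12267008}{2233} = \frac{82682430}{2233}$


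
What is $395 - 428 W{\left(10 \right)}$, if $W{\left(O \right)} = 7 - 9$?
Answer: $1251$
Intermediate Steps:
$W{\left(O \right)} = -2$
$395 - 428 W{\left(10 \right)} = 395 - -856 = 395 + 856 = 1251$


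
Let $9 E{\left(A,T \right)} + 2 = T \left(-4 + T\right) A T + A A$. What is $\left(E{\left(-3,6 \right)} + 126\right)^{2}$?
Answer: $\frac{855625}{81} \approx 10563.0$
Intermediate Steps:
$E{\left(A,T \right)} = - \frac{2}{9} + \frac{A^{2}}{9} + \frac{A T^{2} \left(-4 + T\right)}{9}$ ($E{\left(A,T \right)} = - \frac{2}{9} + \frac{T \left(-4 + T\right) A T + A A}{9} = - \frac{2}{9} + \frac{A T \left(-4 + T\right) T + A^{2}}{9} = - \frac{2}{9} + \frac{A T^{2} \left(-4 + T\right) + A^{2}}{9} = - \frac{2}{9} + \frac{A^{2} + A T^{2} \left(-4 + T\right)}{9} = - \frac{2}{9} + \left(\frac{A^{2}}{9} + \frac{A T^{2} \left(-4 + T\right)}{9}\right) = - \frac{2}{9} + \frac{A^{2}}{9} + \frac{A T^{2} \left(-4 + T\right)}{9}$)
$\left(E{\left(-3,6 \right)} + 126\right)^{2} = \left(\left(- \frac{2}{9} + \frac{\left(-3\right)^{2}}{9} - - \frac{4 \cdot 6^{2}}{3} + \frac{1}{9} \left(-3\right) 6^{3}\right) + 126\right)^{2} = \left(\left(- \frac{2}{9} + \frac{1}{9} \cdot 9 - \left(- \frac{4}{3}\right) 36 + \frac{1}{9} \left(-3\right) 216\right) + 126\right)^{2} = \left(\left(- \frac{2}{9} + 1 + 48 - 72\right) + 126\right)^{2} = \left(- \frac{209}{9} + 126\right)^{2} = \left(\frac{925}{9}\right)^{2} = \frac{855625}{81}$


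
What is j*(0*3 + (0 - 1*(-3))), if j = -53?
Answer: -159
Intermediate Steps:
j*(0*3 + (0 - 1*(-3))) = -53*(0*3 + (0 - 1*(-3))) = -53*(0 + (0 + 3)) = -53*(0 + 3) = -53*3 = -159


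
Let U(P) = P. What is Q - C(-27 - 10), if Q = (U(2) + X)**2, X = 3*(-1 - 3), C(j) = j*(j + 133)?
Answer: 3652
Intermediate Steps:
C(j) = j*(133 + j)
X = -12 (X = 3*(-4) = -12)
Q = 100 (Q = (2 - 12)**2 = (-10)**2 = 100)
Q - C(-27 - 10) = 100 - (-27 - 10)*(133 + (-27 - 10)) = 100 - (-37)*(133 - 37) = 100 - (-37)*96 = 100 - 1*(-3552) = 100 + 3552 = 3652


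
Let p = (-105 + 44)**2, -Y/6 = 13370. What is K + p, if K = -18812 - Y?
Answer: 65129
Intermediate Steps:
Y = -80220 (Y = -6*13370 = -80220)
K = 61408 (K = -18812 - 1*(-80220) = -18812 + 80220 = 61408)
p = 3721 (p = (-61)**2 = 3721)
K + p = 61408 + 3721 = 65129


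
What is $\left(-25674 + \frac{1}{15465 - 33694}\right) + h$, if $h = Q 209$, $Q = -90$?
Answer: $- \frac{810898837}{18229} \approx -44484.0$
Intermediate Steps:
$h = -18810$ ($h = \left(-90\right) 209 = -18810$)
$\left(-25674 + \frac{1}{15465 - 33694}\right) + h = \left(-25674 + \frac{1}{15465 - 33694}\right) - 18810 = \left(-25674 + \frac{1}{-18229}\right) - 18810 = \left(-25674 - \frac{1}{18229}\right) - 18810 = - \frac{468011347}{18229} - 18810 = - \frac{810898837}{18229}$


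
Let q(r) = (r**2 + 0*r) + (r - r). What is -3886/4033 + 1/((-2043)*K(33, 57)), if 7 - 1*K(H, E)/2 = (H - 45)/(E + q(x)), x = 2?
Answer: -6970774057/7234209882 ≈ -0.96358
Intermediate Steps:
q(r) = r**2 (q(r) = (r**2 + 0) + 0 = r**2 + 0 = r**2)
K(H, E) = 14 - 2*(-45 + H)/(4 + E) (K(H, E) = 14 - 2*(H - 45)/(E + 2**2) = 14 - 2*(-45 + H)/(E + 4) = 14 - 2*(-45 + H)/(4 + E))
-3886/4033 + 1/((-2043)*K(33, 57)) = -3886/4033 + 1/((-2043)*((2*(73 - 1*33 + 7*57)/(4 + 57)))) = -3886*1/4033 - 61/(2*(73 - 33 + 399))/2043 = -3886/4033 - 1/(2043*(2*(1/61)*439)) = -3886/4033 - 1/(2043*878/61) = -3886/4033 - 1/2043*61/878 = -3886/4033 - 61/1793754 = -6970774057/7234209882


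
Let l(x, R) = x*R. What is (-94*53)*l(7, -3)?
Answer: 104622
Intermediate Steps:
l(x, R) = R*x
(-94*53)*l(7, -3) = (-94*53)*(-3*7) = -4982*(-21) = 104622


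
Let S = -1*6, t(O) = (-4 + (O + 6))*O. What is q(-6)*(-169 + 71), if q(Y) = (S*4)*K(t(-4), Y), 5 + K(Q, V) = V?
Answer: -25872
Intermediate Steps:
t(O) = O*(2 + O) (t(O) = (-4 + (6 + O))*O = (2 + O)*O = O*(2 + O))
K(Q, V) = -5 + V
S = -6
q(Y) = 120 - 24*Y (q(Y) = (-6*4)*(-5 + Y) = -24*(-5 + Y) = 120 - 24*Y)
q(-6)*(-169 + 71) = (120 - 24*(-6))*(-169 + 71) = (120 + 144)*(-98) = 264*(-98) = -25872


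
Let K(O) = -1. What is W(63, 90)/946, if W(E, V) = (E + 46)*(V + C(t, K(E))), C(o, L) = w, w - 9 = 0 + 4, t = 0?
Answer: 11227/946 ≈ 11.868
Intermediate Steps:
w = 13 (w = 9 + (0 + 4) = 9 + 4 = 13)
C(o, L) = 13
W(E, V) = (13 + V)*(46 + E) (W(E, V) = (E + 46)*(V + 13) = (46 + E)*(13 + V) = (13 + V)*(46 + E))
W(63, 90)/946 = (598 + 13*63 + 46*90 + 63*90)/946 = (598 + 819 + 4140 + 5670)*(1/946) = 11227*(1/946) = 11227/946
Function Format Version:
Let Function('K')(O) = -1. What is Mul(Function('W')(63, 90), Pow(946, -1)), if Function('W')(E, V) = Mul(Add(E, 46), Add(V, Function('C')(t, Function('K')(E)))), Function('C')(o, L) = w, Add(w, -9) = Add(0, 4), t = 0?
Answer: Rational(11227, 946) ≈ 11.868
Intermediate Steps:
w = 13 (w = Add(9, Add(0, 4)) = Add(9, 4) = 13)
Function('C')(o, L) = 13
Function('W')(E, V) = Mul(Add(13, V), Add(46, E)) (Function('W')(E, V) = Mul(Add(E, 46), Add(V, 13)) = Mul(Add(46, E), Add(13, V)) = Mul(Add(13, V), Add(46, E)))
Mul(Function('W')(63, 90), Pow(946, -1)) = Mul(Add(598, Mul(13, 63), Mul(46, 90), Mul(63, 90)), Pow(946, -1)) = Mul(Add(598, 819, 4140, 5670), Rational(1, 946)) = Mul(11227, Rational(1, 946)) = Rational(11227, 946)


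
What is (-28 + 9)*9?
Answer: -171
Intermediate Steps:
(-28 + 9)*9 = -19*9 = -171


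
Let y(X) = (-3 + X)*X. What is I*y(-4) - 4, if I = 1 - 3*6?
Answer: -480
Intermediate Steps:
y(X) = X*(-3 + X)
I = -17 (I = 1 - 18 = -17)
I*y(-4) - 4 = -(-68)*(-3 - 4) - 4 = -(-68)*(-7) - 4 = -17*28 - 4 = -476 - 4 = -480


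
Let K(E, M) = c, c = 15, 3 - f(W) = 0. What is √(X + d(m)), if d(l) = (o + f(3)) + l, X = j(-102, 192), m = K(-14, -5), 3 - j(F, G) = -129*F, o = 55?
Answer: I*√13082 ≈ 114.38*I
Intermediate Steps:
f(W) = 3 (f(W) = 3 - 1*0 = 3 + 0 = 3)
K(E, M) = 15
j(F, G) = 3 + 129*F (j(F, G) = 3 - (-129)*F = 3 + 129*F)
m = 15
X = -13155 (X = 3 + 129*(-102) = 3 - 13158 = -13155)
d(l) = 58 + l (d(l) = (55 + 3) + l = 58 + l)
√(X + d(m)) = √(-13155 + (58 + 15)) = √(-13155 + 73) = √(-13082) = I*√13082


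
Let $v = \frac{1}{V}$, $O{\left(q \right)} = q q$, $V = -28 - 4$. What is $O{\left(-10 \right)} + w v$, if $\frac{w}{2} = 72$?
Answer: $\frac{191}{2} \approx 95.5$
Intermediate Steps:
$w = 144$ ($w = 2 \cdot 72 = 144$)
$V = -32$
$O{\left(q \right)} = q^{2}$
$v = - \frac{1}{32}$ ($v = \frac{1}{-32} = - \frac{1}{32} \approx -0.03125$)
$O{\left(-10 \right)} + w v = \left(-10\right)^{2} + 144 \left(- \frac{1}{32}\right) = 100 - \frac{9}{2} = \frac{191}{2}$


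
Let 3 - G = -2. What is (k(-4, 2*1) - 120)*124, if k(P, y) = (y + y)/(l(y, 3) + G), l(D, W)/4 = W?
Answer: -252464/17 ≈ -14851.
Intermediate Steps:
l(D, W) = 4*W
G = 5 (G = 3 - 1*(-2) = 3 + 2 = 5)
k(P, y) = 2*y/17 (k(P, y) = (y + y)/(4*3 + 5) = (2*y)/(12 + 5) = (2*y)/17 = (2*y)*(1/17) = 2*y/17)
(k(-4, 2*1) - 120)*124 = (2*(2*1)/17 - 120)*124 = ((2/17)*2 - 120)*124 = (4/17 - 120)*124 = -2036/17*124 = -252464/17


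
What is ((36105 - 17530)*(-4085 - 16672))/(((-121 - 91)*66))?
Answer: 11683675/424 ≈ 27556.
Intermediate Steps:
((36105 - 17530)*(-4085 - 16672))/(((-121 - 91)*66)) = (18575*(-20757))/((-212*66)) = -385561275/(-13992) = -385561275*(-1/13992) = 11683675/424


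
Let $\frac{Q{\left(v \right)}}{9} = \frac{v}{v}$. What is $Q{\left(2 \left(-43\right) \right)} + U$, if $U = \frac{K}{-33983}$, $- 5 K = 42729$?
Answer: $\frac{1571964}{169915} \approx 9.2515$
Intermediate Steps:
$K = - \frac{42729}{5}$ ($K = \left(- \frac{1}{5}\right) 42729 = - \frac{42729}{5} \approx -8545.8$)
$U = \frac{42729}{169915}$ ($U = - \frac{42729}{5 \left(-33983\right)} = \left(- \frac{42729}{5}\right) \left(- \frac{1}{33983}\right) = \frac{42729}{169915} \approx 0.25147$)
$Q{\left(v \right)} = 9$ ($Q{\left(v \right)} = 9 \frac{v}{v} = 9 \cdot 1 = 9$)
$Q{\left(2 \left(-43\right) \right)} + U = 9 + \frac{42729}{169915} = \frac{1571964}{169915}$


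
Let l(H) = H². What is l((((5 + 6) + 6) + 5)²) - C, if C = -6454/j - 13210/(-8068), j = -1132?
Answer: 133711712579/570811 ≈ 2.3425e+5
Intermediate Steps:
C = 4189037/570811 (C = -6454/(-1132) - 13210/(-8068) = -6454*(-1/1132) - 13210*(-1/8068) = 3227/566 + 6605/4034 = 4189037/570811 ≈ 7.3387)
l((((5 + 6) + 6) + 5)²) - C = ((((5 + 6) + 6) + 5)²)² - 1*4189037/570811 = (((11 + 6) + 5)²)² - 4189037/570811 = ((17 + 5)²)² - 4189037/570811 = (22²)² - 4189037/570811 = 484² - 4189037/570811 = 234256 - 4189037/570811 = 133711712579/570811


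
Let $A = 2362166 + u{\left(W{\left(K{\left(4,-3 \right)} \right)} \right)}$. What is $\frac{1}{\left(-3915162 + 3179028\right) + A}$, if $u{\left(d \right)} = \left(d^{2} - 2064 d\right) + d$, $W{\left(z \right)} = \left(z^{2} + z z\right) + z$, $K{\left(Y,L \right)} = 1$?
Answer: $\frac{1}{1619852} \approx 6.1734 \cdot 10^{-7}$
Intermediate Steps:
$W{\left(z \right)} = z + 2 z^{2}$ ($W{\left(z \right)} = \left(z^{2} + z^{2}\right) + z = 2 z^{2} + z = z + 2 z^{2}$)
$u{\left(d \right)} = d^{2} - 2063 d$
$A = 2355986$ ($A = 2362166 + 1 \left(1 + 2 \cdot 1\right) \left(-2063 + 1 \left(1 + 2 \cdot 1\right)\right) = 2362166 + 1 \left(1 + 2\right) \left(-2063 + 1 \left(1 + 2\right)\right) = 2362166 + 1 \cdot 3 \left(-2063 + 1 \cdot 3\right) = 2362166 + 3 \left(-2063 + 3\right) = 2362166 + 3 \left(-2060\right) = 2362166 - 6180 = 2355986$)
$\frac{1}{\left(-3915162 + 3179028\right) + A} = \frac{1}{\left(-3915162 + 3179028\right) + 2355986} = \frac{1}{-736134 + 2355986} = \frac{1}{1619852}$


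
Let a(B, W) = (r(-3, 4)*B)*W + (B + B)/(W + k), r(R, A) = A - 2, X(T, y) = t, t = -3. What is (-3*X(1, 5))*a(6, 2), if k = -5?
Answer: 180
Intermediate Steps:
X(T, y) = -3
r(R, A) = -2 + A
a(B, W) = 2*B*W + 2*B/(-5 + W) (a(B, W) = ((-2 + 4)*B)*W + (B + B)/(W - 5) = (2*B)*W + (2*B)/(-5 + W) = 2*B*W + 2*B/(-5 + W))
(-3*X(1, 5))*a(6, 2) = (-3*(-3))*(2*6*(1 + 2² - 5*2)/(-5 + 2)) = 9*(2*6*(1 + 4 - 10)/(-3)) = 9*(2*6*(-⅓)*(-5)) = 9*20 = 180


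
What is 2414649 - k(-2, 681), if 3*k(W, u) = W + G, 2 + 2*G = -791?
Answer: 14488691/6 ≈ 2.4148e+6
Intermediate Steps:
G = -793/2 (G = -1 + (½)*(-791) = -1 - 791/2 = -793/2 ≈ -396.50)
k(W, u) = -793/6 + W/3 (k(W, u) = (W - 793/2)/3 = (-793/2 + W)/3 = -793/6 + W/3)
2414649 - k(-2, 681) = 2414649 - (-793/6 + (⅓)*(-2)) = 2414649 - (-793/6 - ⅔) = 2414649 - 1*(-797/6) = 2414649 + 797/6 = 14488691/6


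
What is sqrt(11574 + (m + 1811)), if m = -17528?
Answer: I*sqrt(4143) ≈ 64.366*I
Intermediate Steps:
sqrt(11574 + (m + 1811)) = sqrt(11574 + (-17528 + 1811)) = sqrt(11574 - 15717) = sqrt(-4143) = I*sqrt(4143)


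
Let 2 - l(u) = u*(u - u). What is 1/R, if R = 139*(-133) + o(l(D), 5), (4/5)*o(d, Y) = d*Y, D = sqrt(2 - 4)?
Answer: -2/36949 ≈ -5.4129e-5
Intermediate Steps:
D = I*sqrt(2) (D = sqrt(-2) = I*sqrt(2) ≈ 1.4142*I)
l(u) = 2 (l(u) = 2 - u*(u - u) = 2 - u*0 = 2 - 1*0 = 2 + 0 = 2)
o(d, Y) = 5*Y*d/4 (o(d, Y) = 5*(d*Y)/4 = 5*(Y*d)/4 = 5*Y*d/4)
R = -36949/2 (R = 139*(-133) + (5/4)*5*2 = -18487 + 25/2 = -36949/2 ≈ -18475.)
1/R = 1/(-36949/2) = -2/36949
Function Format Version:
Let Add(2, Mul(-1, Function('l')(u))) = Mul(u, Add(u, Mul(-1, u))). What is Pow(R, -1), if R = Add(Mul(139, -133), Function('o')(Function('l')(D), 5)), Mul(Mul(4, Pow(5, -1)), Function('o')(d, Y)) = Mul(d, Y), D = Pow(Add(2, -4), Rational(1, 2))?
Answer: Rational(-2, 36949) ≈ -5.4129e-5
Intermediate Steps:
D = Mul(I, Pow(2, Rational(1, 2))) (D = Pow(-2, Rational(1, 2)) = Mul(I, Pow(2, Rational(1, 2))) ≈ Mul(1.4142, I))
Function('l')(u) = 2 (Function('l')(u) = Add(2, Mul(-1, Mul(u, Add(u, Mul(-1, u))))) = Add(2, Mul(-1, Mul(u, 0))) = Add(2, Mul(-1, 0)) = Add(2, 0) = 2)
Function('o')(d, Y) = Mul(Rational(5, 4), Y, d) (Function('o')(d, Y) = Mul(Rational(5, 4), Mul(d, Y)) = Mul(Rational(5, 4), Mul(Y, d)) = Mul(Rational(5, 4), Y, d))
R = Rational(-36949, 2) (R = Add(Mul(139, -133), Mul(Rational(5, 4), 5, 2)) = Add(-18487, Rational(25, 2)) = Rational(-36949, 2) ≈ -18475.)
Pow(R, -1) = Pow(Rational(-36949, 2), -1) = Rational(-2, 36949)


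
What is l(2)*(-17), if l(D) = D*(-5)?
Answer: 170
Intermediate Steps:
l(D) = -5*D
l(2)*(-17) = -5*2*(-17) = -10*(-17) = 170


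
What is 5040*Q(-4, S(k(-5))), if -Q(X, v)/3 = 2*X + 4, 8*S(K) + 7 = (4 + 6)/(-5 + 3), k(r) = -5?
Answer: 60480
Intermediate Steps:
S(K) = -3/2 (S(K) = -7/8 + ((4 + 6)/(-5 + 3))/8 = -7/8 + (10/(-2))/8 = -7/8 + (10*(-½))/8 = -7/8 + (⅛)*(-5) = -7/8 - 5/8 = -3/2)
Q(X, v) = -12 - 6*X (Q(X, v) = -3*(2*X + 4) = -3*(4 + 2*X) = -12 - 6*X)
5040*Q(-4, S(k(-5))) = 5040*(-12 - 6*(-4)) = 5040*(-12 + 24) = 5040*12 = 60480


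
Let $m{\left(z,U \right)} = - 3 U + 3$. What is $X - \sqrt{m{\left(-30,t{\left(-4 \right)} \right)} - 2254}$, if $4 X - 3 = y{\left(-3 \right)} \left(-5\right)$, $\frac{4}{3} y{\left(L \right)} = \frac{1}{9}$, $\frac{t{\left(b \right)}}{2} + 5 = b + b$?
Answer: $\frac{31}{48} - i \sqrt{2173} \approx 0.64583 - 46.615 i$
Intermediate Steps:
$t{\left(b \right)} = -10 + 4 b$ ($t{\left(b \right)} = -10 + 2 \left(b + b\right) = -10 + 2 \cdot 2 b = -10 + 4 b$)
$y{\left(L \right)} = \frac{1}{12}$ ($y{\left(L \right)} = \frac{3}{4 \cdot 9} = \frac{3}{4} \cdot \frac{1}{9} = \frac{1}{12}$)
$m{\left(z,U \right)} = 3 - 3 U$
$X = \frac{31}{48}$ ($X = \frac{3}{4} + \frac{\frac{1}{12} \left(-5\right)}{4} = \frac{3}{4} + \frac{1}{4} \left(- \frac{5}{12}\right) = \frac{3}{4} - \frac{5}{48} = \frac{31}{48} \approx 0.64583$)
$X - \sqrt{m{\left(-30,t{\left(-4 \right)} \right)} - 2254} = \frac{31}{48} - \sqrt{\left(3 - 3 \left(-10 + 4 \left(-4\right)\right)\right) - 2254} = \frac{31}{48} - \sqrt{\left(3 - 3 \left(-10 - 16\right)\right) - 2254} = \frac{31}{48} - \sqrt{\left(3 - -78\right) - 2254} = \frac{31}{48} - \sqrt{\left(3 + 78\right) - 2254} = \frac{31}{48} - \sqrt{81 - 2254} = \frac{31}{48} - \sqrt{-2173} = \frac{31}{48} - i \sqrt{2173}$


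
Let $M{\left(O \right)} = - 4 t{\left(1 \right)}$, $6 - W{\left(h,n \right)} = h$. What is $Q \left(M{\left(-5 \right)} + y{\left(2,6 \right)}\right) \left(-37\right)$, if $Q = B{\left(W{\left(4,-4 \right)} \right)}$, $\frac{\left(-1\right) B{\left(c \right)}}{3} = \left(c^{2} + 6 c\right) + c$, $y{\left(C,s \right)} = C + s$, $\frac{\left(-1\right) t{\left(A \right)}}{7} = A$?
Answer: $71928$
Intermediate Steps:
$t{\left(A \right)} = - 7 A$
$W{\left(h,n \right)} = 6 - h$
$B{\left(c \right)} = - 21 c - 3 c^{2}$ ($B{\left(c \right)} = - 3 \left(\left(c^{2} + 6 c\right) + c\right) = - 3 \left(c^{2} + 7 c\right) = - 21 c - 3 c^{2}$)
$M{\left(O \right)} = 28$ ($M{\left(O \right)} = - 4 \left(\left(-7\right) 1\right) = \left(-4\right) \left(-7\right) = 28$)
$Q = -54$ ($Q = - 3 \left(6 - 4\right) \left(7 + \left(6 - 4\right)\right) = \left(-3\right) 2 \left(7 + 2\right) = \left(-3\right) 2 \cdot 9 = -54$)
$Q \left(M{\left(-5 \right)} + y{\left(2,6 \right)}\right) \left(-37\right) = - 54 \left(28 + \left(2 + 6\right)\right) \left(-37\right) = - 54 \left(28 + 8\right) \left(-37\right) = \left(-54\right) 36 \left(-37\right) = \left(-1944\right) \left(-37\right) = 71928$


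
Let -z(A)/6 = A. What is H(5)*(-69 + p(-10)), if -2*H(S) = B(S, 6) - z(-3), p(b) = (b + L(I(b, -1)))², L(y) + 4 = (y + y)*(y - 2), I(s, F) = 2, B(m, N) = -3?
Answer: 2667/2 ≈ 1333.5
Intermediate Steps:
z(A) = -6*A
L(y) = -4 + 2*y*(-2 + y) (L(y) = -4 + (y + y)*(y - 2) = -4 + (2*y)*(-2 + y) = -4 + 2*y*(-2 + y))
p(b) = (-4 + b)² (p(b) = (b + (-4 - 4*2 + 2*2²))² = (b + (-4 - 8 + 2*4))² = (b + (-4 - 8 + 8))² = (b - 4)² = (-4 + b)²)
H(S) = 21/2 (H(S) = -(-3 - (-6)*(-3))/2 = -(-3 - 1*18)/2 = -(-3 - 18)/2 = -½*(-21) = 21/2)
H(5)*(-69 + p(-10)) = 21*(-69 + (-4 - 10)²)/2 = 21*(-69 + (-14)²)/2 = 21*(-69 + 196)/2 = (21/2)*127 = 2667/2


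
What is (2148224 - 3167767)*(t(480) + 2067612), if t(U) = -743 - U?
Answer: -2106772440227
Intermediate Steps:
(2148224 - 3167767)*(t(480) + 2067612) = (2148224 - 3167767)*((-743 - 1*480) + 2067612) = -1019543*((-743 - 480) + 2067612) = -1019543*(-1223 + 2067612) = -1019543*2066389 = -2106772440227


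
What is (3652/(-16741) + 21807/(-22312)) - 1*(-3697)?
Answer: 1380476080413/373525192 ≈ 3695.8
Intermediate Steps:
(3652/(-16741) + 21807/(-22312)) - 1*(-3697) = (3652*(-1/16741) + 21807*(-1/22312)) + 3697 = (-3652/16741 - 21807/22312) + 3697 = -446554411/373525192 + 3697 = 1380476080413/373525192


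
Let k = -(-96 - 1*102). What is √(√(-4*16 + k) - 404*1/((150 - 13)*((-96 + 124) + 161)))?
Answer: √(-1162308 + 74494161*√134)/8631 ≈ 3.4000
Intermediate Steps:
k = 198 (k = -(-96 - 102) = -1*(-198) = 198)
√(√(-4*16 + k) - 404*1/((150 - 13)*((-96 + 124) + 161))) = √(√(-4*16 + 198) - 404*1/((150 - 13)*((-96 + 124) + 161))) = √(√(-64 + 198) - 404*1/(137*(28 + 161))) = √(√134 - 404/(189*137)) = √(√134 - 404/25893) = √(-404/25893 + √134)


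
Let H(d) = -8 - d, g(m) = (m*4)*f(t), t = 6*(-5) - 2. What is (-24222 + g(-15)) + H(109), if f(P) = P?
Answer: -22419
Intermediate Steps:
t = -32 (t = -30 - 2 = -32)
g(m) = -128*m (g(m) = (m*4)*(-32) = (4*m)*(-32) = -128*m)
(-24222 + g(-15)) + H(109) = (-24222 - 128*(-15)) + (-8 - 1*109) = (-24222 + 1920) + (-8 - 109) = -22302 - 117 = -22419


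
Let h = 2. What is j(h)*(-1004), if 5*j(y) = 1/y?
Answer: -502/5 ≈ -100.40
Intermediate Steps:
j(y) = 1/(5*y)
j(h)*(-1004) = ((1/5)/2)*(-1004) = ((1/5)*(1/2))*(-1004) = (1/10)*(-1004) = -502/5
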